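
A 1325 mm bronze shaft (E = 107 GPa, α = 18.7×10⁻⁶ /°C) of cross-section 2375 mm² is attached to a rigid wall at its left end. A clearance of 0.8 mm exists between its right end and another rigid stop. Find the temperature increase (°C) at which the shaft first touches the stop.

ΔT ≈ 32.3 °C

The gap closes when αΔT L = 0.8 mm, since the shaft is still unstressed at that instant.
So ΔT = g/(αL) = 0.8/(18.7×10⁻⁶ × 1325) = 32.29 °C.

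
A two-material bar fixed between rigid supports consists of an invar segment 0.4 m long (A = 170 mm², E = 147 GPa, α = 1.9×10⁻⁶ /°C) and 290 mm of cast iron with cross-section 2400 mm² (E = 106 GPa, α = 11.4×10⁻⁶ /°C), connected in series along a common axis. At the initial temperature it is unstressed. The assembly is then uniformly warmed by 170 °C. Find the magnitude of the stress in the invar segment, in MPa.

σ ≈ 237 MPa (compressive)

If the supports were absent, the total length change would be Σ αᵢΔT Lᵢ = 1.9×10⁻⁶×170×400 + 11.4×10⁻⁶×170×290 = 0.6912 mm.
Since the ends are fixed, an axial force P builds up, equal in every segment, with P · Σ Lᵢ/(AᵢEᵢ) = δ_free.
Σ Lᵢ/(AᵢEᵢ) = 400/(170×147×10³) + 290/(2400×106×10³) = 1.715×10⁻⁵ mm/N.
Hence P = δ_free / Σ(L/AE) = 0.6912/1.715×10⁻⁵ = 40.31 kN (compressive).
σ_{invar} = P / A = 40310 / 170 = 237.1 MPa.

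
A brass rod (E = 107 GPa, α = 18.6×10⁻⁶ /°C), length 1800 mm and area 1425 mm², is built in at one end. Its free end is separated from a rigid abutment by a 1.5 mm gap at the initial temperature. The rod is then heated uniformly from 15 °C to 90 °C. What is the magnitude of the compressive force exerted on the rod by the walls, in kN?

If the wall were absent the rod would grow by αΔT L = 18.6×10⁻⁶ × 75 × 1800 = 2.511 mm.
The gap closes (δ_free > 1.5 mm) and the wall then resists a further 2.511 − 1.5 = 1.011 mm of expansion.
So σ = E(δ_free − g)/L = 107×10³ × 1.011/1800 = 60.1 MPa.
Force on the wall = σA = 60.1 × 1425 mm² = 85.64 kN.

P ≈ 85.6 kN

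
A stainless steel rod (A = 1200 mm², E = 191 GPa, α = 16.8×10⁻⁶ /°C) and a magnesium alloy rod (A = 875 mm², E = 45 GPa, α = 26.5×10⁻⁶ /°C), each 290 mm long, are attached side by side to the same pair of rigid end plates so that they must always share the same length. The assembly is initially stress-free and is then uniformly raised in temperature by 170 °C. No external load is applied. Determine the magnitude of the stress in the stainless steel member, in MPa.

Equilibrium of a rigid end plate with no external load gives equal and opposite internal forces ±P in the two members. Since α_{magnesium alloy} > α_{stainless steel}, heating drives the magnesium alloy into compression and the stainless steel into tension.
Setting the final lengths equal and cancelling L: (α₁ − α₂)ΔT = P/(A₁E₁) + P/(A₂E₂).
|α₁ − α₂|·ΔT = 9.7×10⁻⁶ × 170 = 0.001649.
1/(A₁E₁) + 1/(A₂E₂) = 1/(1200×191×10³) + 1/(875×45×10³) = 2.976×10⁻⁸ N⁻¹.
P = 0.001649 / 2.976×10⁻⁸ = 55410 N = 55.41 kN.
σ_{stainless steel} = P/A₁ = 55410/1200 = 46.18 MPa, tensile.

σ ≈ 46.2 MPa (tensile)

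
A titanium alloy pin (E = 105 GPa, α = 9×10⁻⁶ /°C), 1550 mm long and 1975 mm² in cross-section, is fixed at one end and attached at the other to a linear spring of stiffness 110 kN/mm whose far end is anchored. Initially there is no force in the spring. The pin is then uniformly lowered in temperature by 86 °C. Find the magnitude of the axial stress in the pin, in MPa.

Free thermal contraction: δ_free = αΔT L = 9×10⁻⁶ × 86 × 1550 = 1.2 mm.
With a force P in the spring, the elastic change of the pin is PL/(AE) and that of the spring is P/k; compatibility requires their sum to equal δ_free.
P [ L/(AE) + 1/k ] = δ_free → P [ 1550/(1975×105×10³) + 1/(110×10³) ] = 1.2.
P = 1.2 / 1.657×10⁻⁵ = 72420 N.
σ = P/A = 72420/1975 = 36.67 MPa.

σ ≈ 36.7 MPa (tensile)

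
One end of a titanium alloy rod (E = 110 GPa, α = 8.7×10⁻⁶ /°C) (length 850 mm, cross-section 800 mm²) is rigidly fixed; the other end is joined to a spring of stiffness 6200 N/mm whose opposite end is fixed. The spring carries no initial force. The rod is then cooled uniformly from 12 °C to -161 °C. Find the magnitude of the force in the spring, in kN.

P ≈ 7.48 kN

If the spring were absent the rod would shorten by αΔT L = 8.7×10⁻⁶ × 173 × 850 = 1.279 mm.
With a force P in the spring, the elastic change of the rod is PL/(AE) and that of the spring is P/k; compatibility requires their sum to equal δ_free.
P [ L/(AE) + 1/k ] = δ_free → P [ 850/(800×110×10³) + 1/(6200) ] = 1.279.
P = 1.279 / 0.0001709 = 7484 N.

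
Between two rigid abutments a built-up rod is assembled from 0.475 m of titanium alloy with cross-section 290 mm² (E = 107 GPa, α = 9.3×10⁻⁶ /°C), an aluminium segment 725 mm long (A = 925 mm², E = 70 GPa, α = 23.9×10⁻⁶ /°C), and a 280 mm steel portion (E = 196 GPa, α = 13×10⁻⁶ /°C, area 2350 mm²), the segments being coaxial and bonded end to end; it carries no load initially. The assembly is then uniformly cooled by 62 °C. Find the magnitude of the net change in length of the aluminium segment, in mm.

If the supports were absent, the total length change would be Σ αᵢΔT Lᵢ = 9.3×10⁻⁶×62×475 + 23.9×10⁻⁶×62×725 + 13×10⁻⁶×62×280 = 1.574 mm.
The walls prevent any net length change, so an axial force P (same in every segment) develops. Compatibility: P · Σ Lᵢ/(AᵢEᵢ) = δ_free.
Σ Lᵢ/(AᵢEᵢ) = 475/(290×107×10³) + 725/(925×70×10³) + 280/(2350×196×10³) = 2.711×10⁻⁵ mm/N.
P = 1.574 / 2.711×10⁻⁵ = 58050 N = 58.05 kN, tensile.
For the aluminium segment, free thermal change = 23.9×10⁻⁶×62×725 = 1.074 mm and elastic change from P = 58050×725/(925×70×10³) = 0.65 mm; these oppose, so the net change is 0.424 mm (segment shortens).

|ΔL| ≈ 0.424 mm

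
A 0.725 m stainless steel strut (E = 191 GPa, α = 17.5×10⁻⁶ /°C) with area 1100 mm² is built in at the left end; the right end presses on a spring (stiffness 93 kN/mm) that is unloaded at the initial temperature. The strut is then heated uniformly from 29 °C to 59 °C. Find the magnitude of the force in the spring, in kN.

If the spring were absent the strut would lengthen by αΔT L = 17.5×10⁻⁶ × 30 × 725 = 0.3806 mm.
Let P be the compressive force at the spring. The strut shortens elastically by PL/(AE) and the spring compresses by P/k; together these equal δ_free.
So P = δ_free / [L/(AE) + 1/k] = 0.3806 / [ 725/(1100×191×10³) + 1/(93×10³) ].
P = 0.3806 / 1.42×10⁻⁵ = 26800 N.

P ≈ 26.8 kN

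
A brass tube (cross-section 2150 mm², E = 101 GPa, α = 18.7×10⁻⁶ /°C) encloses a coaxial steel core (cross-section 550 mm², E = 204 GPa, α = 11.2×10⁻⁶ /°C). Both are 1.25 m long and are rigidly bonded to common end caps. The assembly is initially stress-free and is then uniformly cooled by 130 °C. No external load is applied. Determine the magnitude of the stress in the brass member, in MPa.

σ ≈ 33.5 MPa (tensile)

Both members must finish at the same length. With the larger α, the brass tends to over-contract; the plates restrain it, putting the brass in tension and the steel in compression. With no external load the two internal forces are equal and opposite, magnitude P.
Equating the net (thermal + elastic) strains gives |α₁ − α₂|·ΔT = P·[1/(A₁E₁) + 1/(A₂E₂)].
|α₁ − α₂|·ΔT = 7.5×10⁻⁶ × 130 = 0.000975.
1/(A₁E₁) + 1/(A₂E₂) = 1/(2150×101×10³) + 1/(550×204×10³) = 1.352×10⁻⁸ N⁻¹.
P = 0.000975 / 1.352×10⁻⁸ = 72130 N = 72.13 kN.
σ_{brass} = P/A₁ = 72130/2150 = 33.55 MPa, tensile.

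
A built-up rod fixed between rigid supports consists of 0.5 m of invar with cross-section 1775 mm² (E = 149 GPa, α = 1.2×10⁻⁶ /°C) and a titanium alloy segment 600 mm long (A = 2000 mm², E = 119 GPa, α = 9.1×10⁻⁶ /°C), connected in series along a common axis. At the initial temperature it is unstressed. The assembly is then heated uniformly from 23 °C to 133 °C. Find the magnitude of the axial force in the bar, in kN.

P ≈ 151 kN (compressive)

If the supports were absent, the total length change would be Σ αᵢΔT Lᵢ = 1.2×10⁻⁶×110×500 + 9.1×10⁻⁶×110×600 = 0.6666 mm.
The rigid supports impose zero overall length change; the single axial force P common to all segments must satisfy P Σ Lᵢ/(AᵢEᵢ) = δ_free.
The series flexibility is Σ Lᵢ/(AᵢEᵢ) = 500/(1775×149×10³) + 600/(2000×119×10³) = 4.412×10⁻⁶ mm/N.
So P = 0.6666 / 4.412×10⁻⁶ = 151.1 kN, compressive.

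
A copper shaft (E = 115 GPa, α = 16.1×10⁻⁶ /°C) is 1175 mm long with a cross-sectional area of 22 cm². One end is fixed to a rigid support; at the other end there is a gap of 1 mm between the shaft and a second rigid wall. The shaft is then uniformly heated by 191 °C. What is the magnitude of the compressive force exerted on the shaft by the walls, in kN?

Unrestrained expansion: δ_free = αΔT L = 16.1×10⁻⁶ × 191 × 1175 = 3.613 mm.
This exceeds the 1 mm gap, so the wall pushes back. The portion of expansion that must be recovered elastically is δ_free − gap = 3.613 − 1 = 2.613 mm.
So σ = E(δ_free − g)/L = 115×10³ × 2.613/1175 = 255.8 MPa.
Force on the wall = σA = 255.8 × 2200 mm² = 562.7 kN.

P ≈ 563 kN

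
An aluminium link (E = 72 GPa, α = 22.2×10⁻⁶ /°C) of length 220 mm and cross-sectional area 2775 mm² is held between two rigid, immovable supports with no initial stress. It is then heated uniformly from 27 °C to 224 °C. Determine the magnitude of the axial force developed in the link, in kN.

With zero net strain, σ = E·αΔT = 72 GPa × 22.2×10⁻⁶ × 197 = 314.9 MPa.
Then P = σA = 314.9 × 2775 mm² = 873.8 kN, compressive.

P ≈ 874 kN (compressive)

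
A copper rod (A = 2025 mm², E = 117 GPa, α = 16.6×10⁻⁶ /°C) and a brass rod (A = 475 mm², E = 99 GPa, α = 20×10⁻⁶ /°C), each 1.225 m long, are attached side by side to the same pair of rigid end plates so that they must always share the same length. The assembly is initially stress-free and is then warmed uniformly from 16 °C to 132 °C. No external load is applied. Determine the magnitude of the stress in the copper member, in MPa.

Equilibrium of a rigid end plate with no external load gives equal and opposite internal forces ±P in the two members. Since α_{brass} > α_{copper}, heating drives the brass into compression and the copper into tension.
Setting the final lengths equal and cancelling L: (α₁ − α₂)ΔT = P/(A₁E₁) + P/(A₂E₂).
|α₁ − α₂|·ΔT = 3.4×10⁻⁶ × 116 = 0.0003944.
1/(A₁E₁) + 1/(A₂E₂) = 1/(2025×117×10³) + 1/(475×99×10³) = 2.549×10⁻⁸ N⁻¹.
P = 0.0003944 / 2.549×10⁻⁸ = 15480 N = 15.48 kN.
σ_{copper} = P/A₁ = 15480/2025 = 7.642 MPa, tensile.

σ ≈ 7.64 MPa (tensile)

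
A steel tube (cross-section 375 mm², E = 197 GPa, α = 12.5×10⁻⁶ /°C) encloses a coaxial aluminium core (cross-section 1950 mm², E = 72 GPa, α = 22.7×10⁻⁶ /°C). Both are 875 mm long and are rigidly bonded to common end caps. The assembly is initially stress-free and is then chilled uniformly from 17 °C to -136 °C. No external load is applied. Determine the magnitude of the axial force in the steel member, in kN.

P ≈ 75.5 kN (compressive in the steel)

Equilibrium of a rigid end plate with no external load gives equal and opposite internal forces ±P in the two members. Since α_{aluminium} > α_{steel}, cooling drives the aluminium into tension and the steel into compression.
Setting the final lengths equal and cancelling L: (α₁ − α₂)ΔT = P/(A₁E₁) + P/(A₂E₂).
|α₁ − α₂|·ΔT = 10.2×10⁻⁶ × 153 = 0.001561.
1/(A₁E₁) + 1/(A₂E₂) = 1/(375×197×10³) + 1/(1950×72×10³) = 2.066×10⁻⁸ N⁻¹.
P = 0.001561 / 2.066×10⁻⁸ = 75540 N = 75.54 kN.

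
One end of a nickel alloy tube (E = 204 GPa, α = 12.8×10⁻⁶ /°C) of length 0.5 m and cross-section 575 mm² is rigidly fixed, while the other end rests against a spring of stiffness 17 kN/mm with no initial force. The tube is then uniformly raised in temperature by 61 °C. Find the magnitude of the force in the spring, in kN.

P ≈ 6.19 kN

Free thermal expansion: δ_free = αΔT L = 12.8×10⁻⁶ × 61 × 500 = 0.3904 mm.
Let P be the compressive force at the spring. The tube shortens elastically by PL/(AE) and the spring compresses by P/k; together these equal δ_free.
So P = δ_free / [L/(AE) + 1/k] = 0.3904 / [ 500/(575×204×10³) + 1/(17×10³) ].
P = 0.3904 / 6.309×10⁻⁵ = 6188 N.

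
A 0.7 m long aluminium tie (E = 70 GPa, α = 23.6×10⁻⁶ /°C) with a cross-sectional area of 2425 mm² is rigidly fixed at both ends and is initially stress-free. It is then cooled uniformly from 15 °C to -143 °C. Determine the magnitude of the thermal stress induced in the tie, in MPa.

Because both ends are immovable the net strain is zero, and the suppressed thermal strain is αΔT = 23.6×10⁻⁶ × 158 = 3728.8×10⁻⁶.
The stress required to suppress this strain is σ = Eε = 70×10³ × 3728.8×10⁻⁶ = 261 MPa, tensile since the tie is trying to contract.

σ ≈ 261 MPa (tensile)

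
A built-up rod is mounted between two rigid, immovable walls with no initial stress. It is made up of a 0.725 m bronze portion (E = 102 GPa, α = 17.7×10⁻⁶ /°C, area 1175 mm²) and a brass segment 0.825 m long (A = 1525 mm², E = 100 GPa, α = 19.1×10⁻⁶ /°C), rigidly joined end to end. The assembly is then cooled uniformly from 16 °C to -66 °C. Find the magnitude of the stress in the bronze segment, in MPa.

σ ≈ 174 MPa (tensile)

With the walls removed the bar would change length by δ_free = Σ αᵢΔT Lᵢ = 17.7×10⁻⁶×82×725 + 19.1×10⁻⁶×82×825 = 2.344 mm.
The rigid supports impose zero overall length change; the single axial force P common to all segments must satisfy P Σ Lᵢ/(AᵢEᵢ) = δ_free.
The series flexibility is Σ Lᵢ/(AᵢEᵢ) = 725/(1175×102×10³) + 825/(1525×100×10³) = 1.146×10⁻⁵ mm/N.
P = 2.344 / 1.146×10⁻⁵ = 204600 N = 204.6 kN, tensile.
σ_{bronze} = P / A = 204600 / 1175 = 174.1 MPa.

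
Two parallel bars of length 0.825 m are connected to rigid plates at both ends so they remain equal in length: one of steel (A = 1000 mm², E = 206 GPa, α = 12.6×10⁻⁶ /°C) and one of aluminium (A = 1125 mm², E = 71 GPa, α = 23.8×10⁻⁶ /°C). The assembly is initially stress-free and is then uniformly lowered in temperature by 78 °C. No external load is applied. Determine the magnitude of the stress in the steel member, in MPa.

σ ≈ 50.3 MPa (compressive)

Equilibrium of a rigid end plate with no external load gives equal and opposite internal forces ±P in the two members. Since α_{aluminium} > α_{steel}, cooling drives the aluminium into tension and the steel into compression.
Compatibility of the two members (thermal + elastic change equal): (α₁ − α₂)ΔT = P·[1/(A₁E₁) + 1/(A₂E₂)].
|α₁ − α₂|·ΔT = 11.2×10⁻⁶ × 78 = 0.0008736.
1/(A₁E₁) + 1/(A₂E₂) = 1/(1000×206×10³) + 1/(1125×71×10³) = 1.737×10⁻⁸ N⁻¹.
P = 0.0008736 / 1.737×10⁻⁸ = 50280 N = 50.28 kN.
σ_{steel} = P/A₁ = 50280/1000 = 50.28 MPa, compressive.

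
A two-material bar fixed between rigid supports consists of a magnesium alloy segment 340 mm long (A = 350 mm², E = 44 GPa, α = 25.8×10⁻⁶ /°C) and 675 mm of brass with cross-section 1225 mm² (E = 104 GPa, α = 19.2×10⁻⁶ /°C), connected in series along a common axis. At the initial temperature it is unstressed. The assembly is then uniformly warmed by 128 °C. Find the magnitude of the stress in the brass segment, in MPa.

σ ≈ 82.9 MPa (compressive)

With the walls removed the bar would change length by δ_free = Σ αᵢΔT Lᵢ = 25.8×10⁻⁶×128×340 + 19.2×10⁻⁶×128×675 = 2.782 mm.
Since the ends are fixed, an axial force P builds up, equal in every segment, with P · Σ Lᵢ/(AᵢEᵢ) = δ_free.
Σ Lᵢ/(AᵢEᵢ) = 340/(350×44×10³) + 675/(1225×104×10³) = 2.738×10⁻⁵ mm/N.
P = 2.782 / 2.738×10⁻⁵ = 101600 N = 101.6 kN, compressive.
σ_{brass} = P / A = 101600 / 1225 = 82.95 MPa.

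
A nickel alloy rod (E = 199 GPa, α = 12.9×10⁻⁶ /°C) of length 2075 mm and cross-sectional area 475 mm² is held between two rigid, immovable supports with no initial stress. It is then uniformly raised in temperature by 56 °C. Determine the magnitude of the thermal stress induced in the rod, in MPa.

The supports are rigid, so the total axial strain is zero. The restrained thermal strain is ε = αΔT = 12.9×10⁻⁶ × 56 = 722.4×10⁻⁶.
σ = EαΔT = 199×10³ × 12.9×10⁻⁶ × 56 = 143.8 MPa (compressive; the rod is trying to expand).

σ ≈ 144 MPa (compressive)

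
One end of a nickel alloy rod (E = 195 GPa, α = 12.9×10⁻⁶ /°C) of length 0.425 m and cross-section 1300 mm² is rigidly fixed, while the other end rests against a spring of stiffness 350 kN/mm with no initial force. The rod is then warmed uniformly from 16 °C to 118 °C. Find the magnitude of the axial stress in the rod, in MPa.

σ ≈ 94.9 MPa (compressive)

Free thermal expansion: δ_free = αΔT L = 12.9×10⁻⁶ × 102 × 425 = 0.5592 mm.
With a force P in the spring, the elastic change of the rod is PL/(AE) and that of the spring is P/k; compatibility requires their sum to equal δ_free.
P [ L/(AE) + 1/k ] = δ_free → P [ 425/(1300×195×10³) + 1/(350×10³) ] = 0.5592.
P = 0.5592 / 4.534×10⁻⁶ = 123300 N.
σ = P/A = 123300/1300 = 94.88 MPa.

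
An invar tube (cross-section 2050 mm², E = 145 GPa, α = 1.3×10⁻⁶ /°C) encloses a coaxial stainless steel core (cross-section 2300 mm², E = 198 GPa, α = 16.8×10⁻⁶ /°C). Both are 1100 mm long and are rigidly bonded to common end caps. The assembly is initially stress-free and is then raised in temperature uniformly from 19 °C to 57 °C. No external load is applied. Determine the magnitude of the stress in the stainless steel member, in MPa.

σ ≈ 46.1 MPa (compressive)

The stainless steel has the larger α, so on heating it would change length more than the invar if both were free. The rigid plates force a common final length, so the stainless steel is put into compression and the invar into tension, with equal and opposite forces P (no external load).
Compatibility of the two members (thermal + elastic change equal): (α₁ − α₂)ΔT = P·[1/(A₁E₁) + 1/(A₂E₂)].
|α₁ − α₂|·ΔT = 15.5×10⁻⁶ × 38 = 0.000589.
1/(A₁E₁) + 1/(A₂E₂) = 1/(2050×145×10³) + 1/(2300×198×10³) = 5.56×10⁻⁹ N⁻¹.
P = 0.000589 / 5.56×10⁻⁹ = 105900 N = 105.9 kN.
σ_{stainless steel} = P/A₂ = 105900/2300 = 46.06 MPa, compressive.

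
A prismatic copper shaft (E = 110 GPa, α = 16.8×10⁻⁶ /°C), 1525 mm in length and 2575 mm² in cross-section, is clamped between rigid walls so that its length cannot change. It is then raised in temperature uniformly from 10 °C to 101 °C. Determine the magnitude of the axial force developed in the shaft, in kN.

With zero net strain, σ = E·αΔT = 110 GPa × 16.8×10⁻⁶ × 91 = 168.2 MPa.
P = AEαΔT = 2575 × 110×10³ × 16.8×10⁻⁶ × 91 = 433 kN (compressive).

P ≈ 433 kN (compressive)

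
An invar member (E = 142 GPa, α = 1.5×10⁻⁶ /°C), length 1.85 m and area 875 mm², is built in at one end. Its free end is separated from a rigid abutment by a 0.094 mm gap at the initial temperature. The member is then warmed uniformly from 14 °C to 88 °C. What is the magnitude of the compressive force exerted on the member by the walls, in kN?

P ≈ 7.48 kN

Free thermal elongation = αΔT L = 1.5×10⁻⁶ × 74 × 1850 = 0.2054 mm.
After closing the 0.094 mm clearance, 0.2054 − 0.094 = 0.1114 mm of expansion remains to be suppressed by the wall.
Compatibility: PL/(AE) = 0.1114 mm, so σ = P/A = E × (0.1114/1850) = 8.547 MPa.
P = σA = 8.547 × 875 = 7.479 kN.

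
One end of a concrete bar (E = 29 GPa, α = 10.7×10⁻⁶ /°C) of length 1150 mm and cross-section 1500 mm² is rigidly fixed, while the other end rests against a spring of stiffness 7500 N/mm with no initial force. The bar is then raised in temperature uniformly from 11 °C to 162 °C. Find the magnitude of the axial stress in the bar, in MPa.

σ ≈ 7.75 MPa (compressive)

Free thermal expansion: δ_free = αΔT L = 10.7×10⁻⁶ × 151 × 1150 = 1.858 mm.
Let P be the compressive force at the spring. The bar shortens elastically by PL/(AE) and the spring compresses by P/k; together these equal δ_free.
P [ L/(AE) + 1/k ] = δ_free → P [ 1150/(1500×29×10³) + 1/(7500) ] = 1.858.
P = 1.858 / 0.0001598 = 11630 N.
σ = P/A = 11630/1500 = 7.753 MPa.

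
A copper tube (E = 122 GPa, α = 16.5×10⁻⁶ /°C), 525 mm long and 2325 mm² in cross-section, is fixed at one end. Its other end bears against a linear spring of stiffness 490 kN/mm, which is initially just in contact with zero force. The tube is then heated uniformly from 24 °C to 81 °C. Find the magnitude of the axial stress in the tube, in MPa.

σ ≈ 54.6 MPa (compressive)

The unrestrained thermal change is αΔT L = 16.5×10⁻⁶ × 57 × 525 = 0.4938 mm.
Let P be the compressive force at the spring. The tube shortens elastically by PL/(AE) and the spring compresses by P/k; together these equal δ_free.
P [ L/(AE) + 1/k ] = δ_free → P [ 525/(2325×122×10³) + 1/(490×10³) ] = 0.4938.
P = 0.4938 / 3.892×10⁻⁶ = 126900 N.
σ = P/A = 126900/2325 = 54.57 MPa.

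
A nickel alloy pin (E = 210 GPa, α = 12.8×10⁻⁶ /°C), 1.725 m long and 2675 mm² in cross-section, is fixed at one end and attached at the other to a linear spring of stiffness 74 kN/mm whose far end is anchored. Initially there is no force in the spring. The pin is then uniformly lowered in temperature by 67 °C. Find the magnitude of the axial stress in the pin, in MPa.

The unrestrained thermal change is αΔT L = 12.8×10⁻⁶ × 67 × 1725 = 1.479 mm.
With a force P in the spring, the elastic change of the pin is PL/(AE) and that of the spring is P/k; compatibility requires their sum to equal δ_free.
P [ L/(AE) + 1/k ] = δ_free → P [ 1725/(2675×210×10³) + 1/(74×10³) ] = 1.479.
P = 1.479 / 1.658×10⁻⁵ = 89200 N.
σ = P/A = 89200/2675 = 33.35 MPa.

σ ≈ 33.3 MPa (tensile)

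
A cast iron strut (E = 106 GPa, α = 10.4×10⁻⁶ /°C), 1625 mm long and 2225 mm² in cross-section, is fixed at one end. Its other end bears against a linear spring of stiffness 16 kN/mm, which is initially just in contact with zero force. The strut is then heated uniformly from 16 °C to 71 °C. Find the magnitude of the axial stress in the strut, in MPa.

σ ≈ 6.02 MPa (compressive)

The unrestrained thermal change is αΔT L = 10.4×10⁻⁶ × 55 × 1625 = 0.9295 mm.
With a force P in the spring, the elastic change of the strut is PL/(AE) and that of the spring is P/k; compatibility requires their sum to equal δ_free.
P [ L/(AE) + 1/k ] = δ_free → P [ 1625/(2225×106×10³) + 1/(16×10³) ] = 0.9295.
P = 0.9295 / 6.939×10⁻⁵ = 13400 N.
σ = P/A = 13400/2225 = 6.02 MPa.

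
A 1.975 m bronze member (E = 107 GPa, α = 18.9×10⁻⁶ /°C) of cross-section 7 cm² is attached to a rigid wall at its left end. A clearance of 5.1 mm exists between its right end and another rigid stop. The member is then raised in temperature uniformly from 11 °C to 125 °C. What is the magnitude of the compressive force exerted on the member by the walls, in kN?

If the wall were absent the member would grow by αΔT L = 18.9×10⁻⁶ × 114 × 1975 = 4.255 mm.
This is smaller than the 5.1 mm clearance, so the member expands freely without reaching the stop — the stress is zero.

P ≈ 0 kN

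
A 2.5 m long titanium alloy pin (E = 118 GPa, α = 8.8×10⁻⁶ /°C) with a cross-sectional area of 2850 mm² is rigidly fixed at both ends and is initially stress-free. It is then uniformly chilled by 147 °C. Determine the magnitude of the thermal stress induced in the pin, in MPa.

σ ≈ 153 MPa (tensile)

Because both ends are immovable the net strain is zero, and the suppressed thermal strain is αΔT = 8.8×10⁻⁶ × 147 = 1293.6×10⁻⁶.
The stress required to suppress this strain is σ = Eε = 118×10³ × 1293.6×10⁻⁶ = 152.6 MPa, tensile since the pin is trying to contract.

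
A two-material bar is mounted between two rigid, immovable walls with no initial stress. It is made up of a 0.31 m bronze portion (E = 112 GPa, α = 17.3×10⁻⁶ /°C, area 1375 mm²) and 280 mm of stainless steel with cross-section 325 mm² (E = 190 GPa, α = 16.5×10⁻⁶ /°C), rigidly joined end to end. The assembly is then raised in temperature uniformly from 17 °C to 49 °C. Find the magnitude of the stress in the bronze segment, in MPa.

If the supports were absent, the total length change would be Σ αᵢΔT Lᵢ = 17.3×10⁻⁶×32×310 + 16.5×10⁻⁶×32×280 = 0.3195 mm.
The walls prevent any net length change, so an axial force P (same in every segment) develops. Compatibility: P · Σ Lᵢ/(AᵢEᵢ) = δ_free.
The series flexibility is Σ Lᵢ/(AᵢEᵢ) = 310/(1375×112×10³) + 280/(325×190×10³) = 6.547×10⁻⁶ mm/N.
Hence P = δ_free / Σ(L/AE) = 0.3195/6.547×10⁻⁶ = 48.79 kN (compressive).
σ_{bronze} = P / A = 48790 / 1375 = 35.48 MPa.

σ ≈ 35.5 MPa (compressive)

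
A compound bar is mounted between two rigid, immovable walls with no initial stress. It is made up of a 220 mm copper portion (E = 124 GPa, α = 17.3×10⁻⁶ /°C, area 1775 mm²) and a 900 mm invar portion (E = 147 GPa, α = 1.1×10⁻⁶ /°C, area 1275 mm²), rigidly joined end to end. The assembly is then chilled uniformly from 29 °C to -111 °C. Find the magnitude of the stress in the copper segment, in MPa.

σ ≈ 65.2 MPa (tensile)

Free thermal contraction of the whole bar: Σ αᵢΔT Lᵢ = 17.3×10⁻⁶×140×220 + 1.1×10⁻⁶×140×900 = 0.6714 mm.
The walls prevent any net length change, so an axial force P (same in every segment) develops. Compatibility: P · Σ Lᵢ/(AᵢEᵢ) = δ_free.
Σ Lᵢ/(AᵢEᵢ) = 220/(1775×124×10³) + 900/(1275×147×10³) = 5.801×10⁻⁶ mm/N.
P = 0.6714 / 5.801×10⁻⁶ = 115700 N = 115.7 kN, tensile.
σ_{copper} = P / A = 115700 / 1775 = 65.2 MPa.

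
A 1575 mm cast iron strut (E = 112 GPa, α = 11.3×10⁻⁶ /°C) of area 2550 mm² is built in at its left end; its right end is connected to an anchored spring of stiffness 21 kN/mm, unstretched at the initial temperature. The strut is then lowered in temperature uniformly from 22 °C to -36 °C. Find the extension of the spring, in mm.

Free thermal contraction: δ_free = αΔT L = 11.3×10⁻⁶ × 58 × 1575 = 1.032 mm.
With a force P in the spring, the elastic change of the strut is PL/(AE) and that of the spring is P/k; compatibility requires their sum to equal δ_free.
P [ L/(AE) + 1/k ] = δ_free → P [ 1575/(2550×112×10³) + 1/(21×10³) ] = 1.032.
P = 1.032 / 5.313×10⁻⁵ = 19430 N.
Spring extension = P/k = 19430/(21×10³) = 0.9251 mm.

δ ≈ 0.925 mm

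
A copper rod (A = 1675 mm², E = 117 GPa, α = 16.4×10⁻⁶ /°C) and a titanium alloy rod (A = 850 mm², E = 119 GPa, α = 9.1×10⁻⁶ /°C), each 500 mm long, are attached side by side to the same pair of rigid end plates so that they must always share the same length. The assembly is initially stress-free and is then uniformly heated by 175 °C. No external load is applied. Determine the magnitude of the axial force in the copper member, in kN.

P ≈ 85.2 kN (compressive in the copper)

Both members must finish at the same length. With the larger α, the copper tends to over-expand; the plates restrain it, putting the copper in compression and the titanium alloy in tension. With no external load the two internal forces are equal and opposite, magnitude P.
Equating the net (thermal + elastic) strains gives |α₁ − α₂|·ΔT = P·[1/(A₁E₁) + 1/(A₂E₂)].
|α₁ − α₂|·ΔT = 7.3×10⁻⁶ × 175 = 0.001277.
1/(A₁E₁) + 1/(A₂E₂) = 1/(1675×117×10³) + 1/(850×119×10³) = 1.499×10⁻⁸ N⁻¹.
So P = 0.001277 / 1.499×10⁻⁸ = 85.23 kN.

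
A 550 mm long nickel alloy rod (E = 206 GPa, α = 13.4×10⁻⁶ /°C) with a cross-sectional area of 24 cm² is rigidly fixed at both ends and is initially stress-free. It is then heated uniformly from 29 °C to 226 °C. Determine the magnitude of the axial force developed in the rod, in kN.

P ≈ 1310 kN (compressive)

With zero net strain, σ = E·αΔT = 206 GPa × 13.4×10⁻⁶ × 197 = 543.8 MPa.
P = AEαΔT = 2400 × 206×10³ × 13.4×10⁻⁶ × 197 = 1305 kN (compressive).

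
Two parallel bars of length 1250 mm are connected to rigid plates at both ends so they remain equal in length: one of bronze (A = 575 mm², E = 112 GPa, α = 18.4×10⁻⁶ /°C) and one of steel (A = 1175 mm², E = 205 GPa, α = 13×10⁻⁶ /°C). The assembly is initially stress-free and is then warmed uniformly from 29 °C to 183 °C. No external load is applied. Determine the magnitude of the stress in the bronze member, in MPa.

Equilibrium of a rigid end plate with no external load gives equal and opposite internal forces ±P in the two members. Since α_{bronze} > α_{steel}, heating drives the bronze into compression and the steel into tension.
Compatibility of the two members (thermal + elastic change equal): (α₁ − α₂)ΔT = P·[1/(A₁E₁) + 1/(A₂E₂)].
|α₁ − α₂|·ΔT = 5.4×10⁻⁶ × 154 = 0.0008316.
1/(A₁E₁) + 1/(A₂E₂) = 1/(575×112×10³) + 1/(1175×205×10³) = 1.968×10⁻⁸ N⁻¹.
P = 0.0008316 / 1.968×10⁻⁸ = 42260 N = 42.26 kN.
σ_{bronze} = P/A₁ = 42260/575 = 73.49 MPa, compressive.

σ ≈ 73.5 MPa (compressive)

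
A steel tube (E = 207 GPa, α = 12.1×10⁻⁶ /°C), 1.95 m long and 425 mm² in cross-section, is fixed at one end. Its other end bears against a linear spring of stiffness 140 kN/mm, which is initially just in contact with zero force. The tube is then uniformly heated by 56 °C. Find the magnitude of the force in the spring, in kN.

The unrestrained thermal change is αΔT L = 12.1×10⁻⁶ × 56 × 1950 = 1.321 mm.
With a force P in the spring, the elastic change of the tube is PL/(AE) and that of the spring is P/k; compatibility requires their sum to equal δ_free.
P [ L/(AE) + 1/k ] = δ_free → P [ 1950/(425×207×10³) + 1/(140×10³) ] = 1.321.
P = 1.321 / 2.931×10⁻⁵ = 45080 N.

P ≈ 45.1 kN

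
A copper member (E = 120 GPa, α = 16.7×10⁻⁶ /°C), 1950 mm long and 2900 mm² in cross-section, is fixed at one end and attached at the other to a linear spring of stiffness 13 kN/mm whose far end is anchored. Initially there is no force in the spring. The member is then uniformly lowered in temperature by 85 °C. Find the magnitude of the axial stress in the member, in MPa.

The unrestrained thermal change is αΔT L = 16.7×10⁻⁶ × 85 × 1950 = 2.768 mm.
With a force P in the spring, the elastic change of the member is PL/(AE) and that of the spring is P/k; compatibility requires their sum to equal δ_free.
P [ L/(AE) + 1/k ] = δ_free → P [ 1950/(2900×120×10³) + 1/(13×10³) ] = 2.768.
P = 2.768 / 8.253×10⁻⁵ = 33540 N.
σ = P/A = 33540/2900 = 11.57 MPa.

σ ≈ 11.6 MPa (tensile)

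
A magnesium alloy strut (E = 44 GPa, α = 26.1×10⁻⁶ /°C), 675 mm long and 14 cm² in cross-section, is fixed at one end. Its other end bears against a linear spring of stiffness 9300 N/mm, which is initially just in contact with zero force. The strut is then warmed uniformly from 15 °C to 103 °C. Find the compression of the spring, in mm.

δ ≈ 1.41 mm

Free thermal expansion: δ_free = αΔT L = 26.1×10⁻⁶ × 88 × 675 = 1.55 mm.
Let P be the compressive force at the spring. The strut shortens elastically by PL/(AE) and the spring compresses by P/k; together these equal δ_free.
P [ L/(AE) + 1/k ] = δ_free → P [ 675/(1400×44×10³) + 1/(9300) ] = 1.55.
P = 1.55 / 0.0001185 = 13080 N.
Spring compression = P/k = 13080/(9300) = 1.407 mm.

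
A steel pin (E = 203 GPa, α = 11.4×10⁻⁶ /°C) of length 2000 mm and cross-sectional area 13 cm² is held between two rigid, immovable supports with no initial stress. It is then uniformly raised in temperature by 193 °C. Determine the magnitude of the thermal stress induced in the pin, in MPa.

The supports are rigid, so the total axial strain is zero. The restrained thermal strain is ε = αΔT = 11.4×10⁻⁶ × 193 = 2200.2×10⁻⁶.
Hence σ = E·αΔT = 203×10³ × 2200.2×10⁻⁶ = 446.6 MPa, compressive.

σ ≈ 447 MPa (compressive)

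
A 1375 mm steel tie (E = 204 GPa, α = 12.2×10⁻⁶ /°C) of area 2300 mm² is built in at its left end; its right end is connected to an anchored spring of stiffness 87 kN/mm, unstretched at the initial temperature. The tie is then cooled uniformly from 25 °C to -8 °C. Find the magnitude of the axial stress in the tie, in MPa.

Free thermal contraction: δ_free = αΔT L = 12.2×10⁻⁶ × 33 × 1375 = 0.5536 mm.
Let P be the tensile force in the spring. The tie extends elastically by PL/(AE) and the spring stretches by P/k; together these equal δ_free.
P [ L/(AE) + 1/k ] = δ_free → P [ 1375/(2300×204×10³) + 1/(87×10³) ] = 0.5536.
P = 0.5536 / 1.442×10⁻⁵ = 38380 N.
σ = P/A = 38380/2300 = 16.69 MPa.

σ ≈ 16.7 MPa (tensile)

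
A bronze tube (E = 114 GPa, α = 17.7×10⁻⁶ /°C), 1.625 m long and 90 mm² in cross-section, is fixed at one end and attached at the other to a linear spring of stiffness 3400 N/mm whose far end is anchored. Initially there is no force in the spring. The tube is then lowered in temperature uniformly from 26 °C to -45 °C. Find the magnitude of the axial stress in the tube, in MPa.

Free thermal contraction: δ_free = αΔT L = 17.7×10⁻⁶ × 71 × 1625 = 2.042 mm.
With a force P in the spring, the elastic change of the tube is PL/(AE) and that of the spring is P/k; compatibility requires their sum to equal δ_free.
P [ L/(AE) + 1/k ] = δ_free → P [ 1625/(90×114×10³) + 1/(3400) ] = 2.042.
P = 2.042 / 0.0004525 = 4513 N.
σ = P/A = 4513/90 = 50.14 MPa.

σ ≈ 50.1 MPa (tensile)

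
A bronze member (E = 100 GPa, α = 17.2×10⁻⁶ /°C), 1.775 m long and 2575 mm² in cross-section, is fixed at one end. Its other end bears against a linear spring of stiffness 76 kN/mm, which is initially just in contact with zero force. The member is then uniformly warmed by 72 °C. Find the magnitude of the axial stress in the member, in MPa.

σ ≈ 42.6 MPa (compressive)

If the spring were absent the member would lengthen by αΔT L = 17.2×10⁻⁶ × 72 × 1775 = 2.198 mm.
With a force P in the spring, the elastic change of the member is PL/(AE) and that of the spring is P/k; compatibility requires their sum to equal δ_free.
P [ L/(AE) + 1/k ] = δ_free → P [ 1775/(2575×100×10³) + 1/(76×10³) ] = 2.198.
P = 2.198 / 2.005×10⁻⁵ = 109600 N.
σ = P/A = 109600/2575 = 42.57 MPa.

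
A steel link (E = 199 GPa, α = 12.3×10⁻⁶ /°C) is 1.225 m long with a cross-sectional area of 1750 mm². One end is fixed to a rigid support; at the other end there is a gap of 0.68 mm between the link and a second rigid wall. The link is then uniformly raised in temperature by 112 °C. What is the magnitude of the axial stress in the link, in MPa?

Free thermal elongation = αΔT L = 12.3×10⁻⁶ × 112 × 1225 = 1.688 mm.
After closing the 0.68 mm clearance, 1.688 − 0.68 = 1.008 mm of expansion remains to be suppressed by the wall.
That suppressed elongation corresponds to σ = E·Δ/L = 199×10³ × 1.008/1225 = 163.7 MPa.

σ ≈ 164 MPa (compressive)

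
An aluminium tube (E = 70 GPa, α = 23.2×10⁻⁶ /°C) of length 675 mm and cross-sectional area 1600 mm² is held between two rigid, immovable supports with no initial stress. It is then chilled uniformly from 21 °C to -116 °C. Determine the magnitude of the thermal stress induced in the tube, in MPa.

The supports are rigid, so the total axial strain is zero. The restrained thermal strain is ε = αΔT = 23.2×10⁻⁶ × 137 = 3178.4×10⁻⁶.
The stress required to suppress this strain is σ = Eε = 70×10³ × 3178.4×10⁻⁶ = 222.5 MPa, tensile since the tube is trying to contract.

σ ≈ 222 MPa (tensile)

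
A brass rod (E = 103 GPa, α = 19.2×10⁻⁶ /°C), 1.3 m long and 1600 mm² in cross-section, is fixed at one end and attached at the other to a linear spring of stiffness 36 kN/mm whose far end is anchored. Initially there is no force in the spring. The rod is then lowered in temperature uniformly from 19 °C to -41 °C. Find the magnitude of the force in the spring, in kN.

Free thermal contraction: δ_free = αΔT L = 19.2×10⁻⁶ × 60 × 1300 = 1.498 mm.
With a force P in the spring, the elastic change of the rod is PL/(AE) and that of the spring is P/k; compatibility requires their sum to equal δ_free.
P [ L/(AE) + 1/k ] = δ_free → P [ 1300/(1600×103×10³) + 1/(36×10³) ] = 1.498.
P = 1.498 / 3.567×10⁻⁵ = 41990 N.

P ≈ 42 kN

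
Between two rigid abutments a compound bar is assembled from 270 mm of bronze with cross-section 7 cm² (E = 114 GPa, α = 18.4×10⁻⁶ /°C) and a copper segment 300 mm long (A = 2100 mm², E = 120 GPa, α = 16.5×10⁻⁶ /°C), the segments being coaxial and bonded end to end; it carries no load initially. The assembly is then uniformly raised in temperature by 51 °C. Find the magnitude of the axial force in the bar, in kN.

P ≈ 111 kN (compressive)

If the supports were absent, the total length change would be Σ αᵢΔT Lᵢ = 18.4×10⁻⁶×51×270 + 16.5×10⁻⁶×51×300 = 0.5058 mm.
The walls prevent any net length change, so an axial force P (same in every segment) develops. Compatibility: P · Σ Lᵢ/(AᵢEᵢ) = δ_free.
Σ Lᵢ/(AᵢEᵢ) = 270/(700×114×10³) + 300/(2100×120×10³) = 4.574×10⁻⁶ mm/N.
Hence P = δ_free / Σ(L/AE) = 0.5058/4.574×10⁻⁶ = 110.6 kN (compressive).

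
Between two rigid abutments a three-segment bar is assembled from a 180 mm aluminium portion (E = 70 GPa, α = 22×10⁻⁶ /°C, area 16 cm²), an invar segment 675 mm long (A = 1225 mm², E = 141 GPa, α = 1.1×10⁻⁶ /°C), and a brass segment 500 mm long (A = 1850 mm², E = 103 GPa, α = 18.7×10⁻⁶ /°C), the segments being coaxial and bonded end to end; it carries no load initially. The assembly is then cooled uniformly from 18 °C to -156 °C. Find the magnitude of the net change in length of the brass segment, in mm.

|ΔL| ≈ 0.839 mm

Free thermal contraction of the whole bar: Σ αᵢΔT Lᵢ = 22×10⁻⁶×174×180 + 1.1×10⁻⁶×174×675 + 18.7×10⁻⁶×174×500 = 2.445 mm.
Since the ends are fixed, an axial force P builds up, equal in every segment, with P · Σ Lᵢ/(AᵢEᵢ) = δ_free.
Σ Lᵢ/(AᵢEᵢ) = 180/(1600×70×10³) + 675/(1225×141×10³) + 500/(1850×103×10³) = 8.139×10⁻⁶ mm/N.
P = 2.445 / 8.139×10⁻⁶ = 300400 N = 300.4 kN, tensile.
For the brass segment, free thermal change = 18.7×10⁻⁶×174×500 = 1.627 mm and elastic change from P = 300400×500/(1850×103×10³) = 0.7883 mm; these oppose, so the net change is 0.839 mm (segment shortens).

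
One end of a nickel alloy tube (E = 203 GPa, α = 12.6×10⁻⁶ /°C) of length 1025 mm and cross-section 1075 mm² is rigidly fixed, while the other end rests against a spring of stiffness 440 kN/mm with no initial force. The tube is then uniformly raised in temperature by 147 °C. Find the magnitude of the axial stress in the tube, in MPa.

σ ≈ 253 MPa (compressive)

If the spring were absent the tube would lengthen by αΔT L = 12.6×10⁻⁶ × 147 × 1025 = 1.899 mm.
With a force P in the spring, the elastic change of the tube is PL/(AE) and that of the spring is P/k; compatibility requires their sum to equal δ_free.
P [ L/(AE) + 1/k ] = δ_free → P [ 1025/(1075×203×10³) + 1/(440×10³) ] = 1.899.
P = 1.899 / 6.97×10⁻⁶ = 272400 N.
σ = P/A = 272400/1075 = 253.4 MPa.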